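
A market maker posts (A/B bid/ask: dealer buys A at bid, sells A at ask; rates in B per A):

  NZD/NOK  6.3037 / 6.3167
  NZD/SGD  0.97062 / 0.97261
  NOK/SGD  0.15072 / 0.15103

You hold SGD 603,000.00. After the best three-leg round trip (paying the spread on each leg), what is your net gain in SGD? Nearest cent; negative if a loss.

Best loop SGD → NOK → NZD → SGD:
SGD 603,000.00 ÷ 0.15103 (buy NOK at ask) = NOK 3,992,584.25
NOK 3,992,584.25 ÷ 6.3167 (buy NZD at ask) = NZD 632,068.05
NZD 632,068.05 × 0.97062 (sell NZD at bid) = SGD 613,497.89

Net profit: SGD 10,497.89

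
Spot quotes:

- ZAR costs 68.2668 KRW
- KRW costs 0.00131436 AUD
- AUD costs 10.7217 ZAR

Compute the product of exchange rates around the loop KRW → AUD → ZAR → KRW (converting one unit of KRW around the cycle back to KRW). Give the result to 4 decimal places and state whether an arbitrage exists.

Around KRW → AUD → ZAR → KRW: 1 × 0.00131436 × 10.7217 × 68.2668 = 0.962028
Product < 1; profitable direction is KRW → ZAR → AUD → KRW.

0.9620 (arbitrage exists)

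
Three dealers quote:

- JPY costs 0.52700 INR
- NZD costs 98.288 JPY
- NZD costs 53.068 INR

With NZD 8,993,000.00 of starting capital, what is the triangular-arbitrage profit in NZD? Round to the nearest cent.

Profitable loop is NZD → INR → JPY → NZD:
NZD 8,993,000.00 × 53.068 = INR 477,240,524.00
INR 477,240,524.00 ÷ 0.52700 = JPY 905,579,742
JPY 905,579,742 ÷ 98.288 = NZD 9,213,533.11
Profit = NZD 9,213,533.11 − NZD 8,993,000.00

Profit: NZD 220,533.11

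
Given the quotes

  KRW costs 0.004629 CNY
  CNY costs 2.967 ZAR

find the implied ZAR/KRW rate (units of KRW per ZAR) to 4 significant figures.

1 ZAR ÷ 2.967 = 0.337041 CNY
0.337041 CNY ÷ 0.004629 = 72.8107 KRW

ZAR/KRW = 72.81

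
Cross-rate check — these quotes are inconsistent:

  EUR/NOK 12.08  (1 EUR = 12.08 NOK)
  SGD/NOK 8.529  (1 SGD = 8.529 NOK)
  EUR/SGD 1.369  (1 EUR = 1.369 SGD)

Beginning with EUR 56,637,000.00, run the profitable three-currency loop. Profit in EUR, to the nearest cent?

Profit: EUR 1,958,681.93

Profitable loop is EUR → NOK → SGD → EUR:
EUR 56,637,000.00 × 12.08 = NOK 684,174,960.00
NOK 684,174,960.00 ÷ 8.529 = SGD 80,217,488.57
SGD 80,217,488.57 ÷ 1.369 = EUR 58,595,681.93
Profit = EUR 58,595,681.93 − EUR 56,637,000.00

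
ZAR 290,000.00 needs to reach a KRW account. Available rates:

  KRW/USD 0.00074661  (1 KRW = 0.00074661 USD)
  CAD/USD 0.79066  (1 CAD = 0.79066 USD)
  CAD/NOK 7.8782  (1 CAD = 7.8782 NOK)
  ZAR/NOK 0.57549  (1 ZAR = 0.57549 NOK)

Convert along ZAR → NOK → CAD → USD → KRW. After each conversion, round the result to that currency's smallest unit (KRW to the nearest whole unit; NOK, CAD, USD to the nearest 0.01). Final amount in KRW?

KRW 22,433,895

ZAR 290,000.00 × 0.57549 = NOK 166,892.10
NOK 166,892.10 ÷ 7.8782 = CAD 21,184.04
CAD 21,184.04 × 0.79066 = USD 16,749.37
USD 16,749.37 ÷ 0.00074661 = KRW 22,433,895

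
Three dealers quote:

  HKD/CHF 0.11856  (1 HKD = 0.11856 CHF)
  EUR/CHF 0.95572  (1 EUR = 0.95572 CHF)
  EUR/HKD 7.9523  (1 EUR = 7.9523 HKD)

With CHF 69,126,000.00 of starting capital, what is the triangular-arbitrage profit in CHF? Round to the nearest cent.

Profit: CHF 945,458.21

Profitable loop is CHF → HKD → EUR → CHF:
CHF 69,126,000.00 ÷ 0.11856 = HKD 583,046,558.70
HKD 583,046,558.70 ÷ 7.9523 = EUR 73,317,978.28
EUR 73,317,978.28 × 0.95572 = CHF 70,071,458.21
Profit = CHF 70,071,458.21 − CHF 69,126,000.00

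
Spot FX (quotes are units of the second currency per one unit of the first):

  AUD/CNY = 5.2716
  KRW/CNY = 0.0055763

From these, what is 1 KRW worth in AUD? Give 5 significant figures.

1 KRW × 0.0055763 = 0.0055763 CNY
0.0055763 CNY ÷ 5.2716 = 0.0010578 AUD

KRW/AUD = 0.0010578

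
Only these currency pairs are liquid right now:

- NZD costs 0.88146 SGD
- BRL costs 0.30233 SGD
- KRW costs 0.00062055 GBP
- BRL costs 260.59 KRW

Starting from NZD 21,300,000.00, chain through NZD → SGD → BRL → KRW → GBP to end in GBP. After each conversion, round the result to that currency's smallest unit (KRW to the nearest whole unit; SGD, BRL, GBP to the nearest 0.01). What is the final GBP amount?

GBP 10,042,353.26

NZD 21,300,000.00 × 0.88146 = SGD 18,775,098.00
SGD 18,775,098.00 ÷ 0.30233 = BRL 62,101,339.60
BRL 62,101,339.60 × 260.59 = KRW 16,182,988,086
KRW 16,182,988,086 × 0.00062055 = GBP 10,042,353.26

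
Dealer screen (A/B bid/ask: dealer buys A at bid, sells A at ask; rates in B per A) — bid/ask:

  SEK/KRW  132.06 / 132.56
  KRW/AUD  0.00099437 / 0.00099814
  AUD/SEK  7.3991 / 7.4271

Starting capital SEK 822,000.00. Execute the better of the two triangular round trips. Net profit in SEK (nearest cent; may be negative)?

Net profit: SEK 14,466.57

Best loop SEK → AUD → KRW → SEK:
SEK 822,000.00 ÷ 7.4271 (buy AUD at ask) = AUD 110,675.77
AUD 110,675.77 ÷ 0.00099814 (buy KRW at ask) = KRW 110,882,009
KRW 110,882,009 ÷ 132.56 (buy SEK at ask) = SEK 836,466.57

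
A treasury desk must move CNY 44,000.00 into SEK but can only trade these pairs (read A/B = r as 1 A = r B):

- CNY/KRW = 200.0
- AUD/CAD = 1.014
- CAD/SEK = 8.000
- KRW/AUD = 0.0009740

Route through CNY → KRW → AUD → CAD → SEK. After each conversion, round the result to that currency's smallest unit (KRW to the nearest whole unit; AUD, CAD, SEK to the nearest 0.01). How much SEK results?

SEK 69,529.60

CNY 44,000.00 × 200.0 = KRW 8,800,000
KRW 8,800,000 × 0.0009740 = AUD 8,571.20
AUD 8,571.20 × 1.014 = CAD 8,691.20
CAD 8,691.20 × 8.000 = SEK 69,529.60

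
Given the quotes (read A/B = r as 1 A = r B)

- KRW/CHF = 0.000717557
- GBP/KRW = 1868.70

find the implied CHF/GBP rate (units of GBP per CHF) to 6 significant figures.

CHF/GBP = 0.745768

1 CHF ÷ 0.000717557 = 1393.62 KRW
1393.62 KRW ÷ 1868.70 = 0.745768 GBP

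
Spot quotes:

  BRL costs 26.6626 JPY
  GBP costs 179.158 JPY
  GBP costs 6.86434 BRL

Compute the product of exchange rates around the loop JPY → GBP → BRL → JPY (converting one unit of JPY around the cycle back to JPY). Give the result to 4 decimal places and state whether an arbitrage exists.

1.0216 (arbitrage exists)

Around JPY → GBP → BRL → JPY: 1 ÷ 179.158 × 6.86434 × 26.6626 = 1.021563
Product > 1; profitable direction is JPY → GBP → BRL → JPY.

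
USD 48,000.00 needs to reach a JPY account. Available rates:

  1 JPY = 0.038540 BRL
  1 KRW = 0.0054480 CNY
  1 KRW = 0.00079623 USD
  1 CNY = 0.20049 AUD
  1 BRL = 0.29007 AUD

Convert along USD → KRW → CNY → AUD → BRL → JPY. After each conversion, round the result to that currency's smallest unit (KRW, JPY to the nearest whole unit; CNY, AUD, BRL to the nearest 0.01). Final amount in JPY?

JPY 5,890,036

USD 48,000.00 ÷ 0.00079623 = KRW 60,284,089
KRW 60,284,089 × 0.0054480 = CNY 328,427.72
CNY 328,427.72 × 0.20049 = AUD 65,846.47
AUD 65,846.47 ÷ 0.29007 = BRL 227,002.00
BRL 227,002.00 ÷ 0.038540 = JPY 5,890,036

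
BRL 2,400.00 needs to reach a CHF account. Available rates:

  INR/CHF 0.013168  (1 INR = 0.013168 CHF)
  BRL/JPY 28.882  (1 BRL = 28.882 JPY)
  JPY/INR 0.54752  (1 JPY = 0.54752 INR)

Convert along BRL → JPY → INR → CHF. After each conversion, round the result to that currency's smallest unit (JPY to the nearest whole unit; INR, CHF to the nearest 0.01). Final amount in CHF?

CHF 499.76

BRL 2,400.00 × 28.882 = JPY 69,317
JPY 69,317 × 0.54752 = INR 37,952.44
INR 37,952.44 × 0.013168 = CHF 499.76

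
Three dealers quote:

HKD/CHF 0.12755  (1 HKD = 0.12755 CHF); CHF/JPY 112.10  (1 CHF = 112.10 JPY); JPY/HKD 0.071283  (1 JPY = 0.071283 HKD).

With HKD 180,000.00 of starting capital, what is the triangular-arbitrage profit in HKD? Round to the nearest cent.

Profitable loop is HKD → CHF → JPY → HKD:
HKD 180,000.00 × 0.12755 = CHF 22,959.00
CHF 22,959.00 × 112.10 = JPY 2,573,704
JPY 2,573,704 × 0.071283 = HKD 183,461.34
Profit = HKD 183,461.34 − HKD 180,000.00

Profit: HKD 3,461.34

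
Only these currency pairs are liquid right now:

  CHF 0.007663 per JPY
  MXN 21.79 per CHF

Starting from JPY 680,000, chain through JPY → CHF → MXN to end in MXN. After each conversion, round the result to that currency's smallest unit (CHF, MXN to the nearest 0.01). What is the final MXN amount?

MXN 113,544.20

JPY 680,000 × 0.007663 = CHF 5,210.84
CHF 5,210.84 × 21.79 = MXN 113,544.20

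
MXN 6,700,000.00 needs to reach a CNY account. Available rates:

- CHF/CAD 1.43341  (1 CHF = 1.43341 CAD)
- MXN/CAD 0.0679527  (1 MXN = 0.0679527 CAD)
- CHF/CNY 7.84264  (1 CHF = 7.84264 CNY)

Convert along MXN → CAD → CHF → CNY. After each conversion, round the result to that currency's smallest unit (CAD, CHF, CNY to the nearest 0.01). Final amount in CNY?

CNY 2,490,997.98

MXN 6,700,000.00 × 0.0679527 = CAD 455,283.09
CAD 455,283.09 ÷ 1.43341 = CHF 317,622.38
CHF 317,622.38 × 7.84264 = CNY 2,490,997.98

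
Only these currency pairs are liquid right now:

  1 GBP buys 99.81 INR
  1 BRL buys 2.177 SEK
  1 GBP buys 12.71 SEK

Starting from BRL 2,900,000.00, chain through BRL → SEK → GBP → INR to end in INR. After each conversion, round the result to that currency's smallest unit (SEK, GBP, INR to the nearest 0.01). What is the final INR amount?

INR 49,577,535.37

BRL 2,900,000.00 × 2.177 = SEK 6,313,300.00
SEK 6,313,300.00 ÷ 12.71 = GBP 496,719.12
GBP 496,719.12 × 99.81 = INR 49,577,535.37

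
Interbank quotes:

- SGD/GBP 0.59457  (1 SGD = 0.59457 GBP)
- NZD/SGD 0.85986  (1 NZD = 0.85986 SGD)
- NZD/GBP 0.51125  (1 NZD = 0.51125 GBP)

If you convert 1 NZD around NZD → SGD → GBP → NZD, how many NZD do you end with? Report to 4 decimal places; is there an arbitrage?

Around NZD → SGD → GBP → NZD: 1 × 0.85986 × 0.59457 ÷ 0.51125 = 0.999994
Product ≈ 1 (deviation 0.001%, within rounding noise).

1.0000 (no arbitrage)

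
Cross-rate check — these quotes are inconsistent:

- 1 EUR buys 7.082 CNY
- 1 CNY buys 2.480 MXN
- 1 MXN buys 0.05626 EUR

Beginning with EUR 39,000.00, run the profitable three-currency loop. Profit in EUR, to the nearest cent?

Profit: EUR 469.10

Profitable loop is EUR → MXN → CNY → EUR:
EUR 39,000.00 ÷ 0.05626 = MXN 693,210.10
MXN 693,210.10 ÷ 2.480 = CNY 279,520.20
CNY 279,520.20 ÷ 7.082 = EUR 39,469.10
Profit = EUR 39,469.10 − EUR 39,000.00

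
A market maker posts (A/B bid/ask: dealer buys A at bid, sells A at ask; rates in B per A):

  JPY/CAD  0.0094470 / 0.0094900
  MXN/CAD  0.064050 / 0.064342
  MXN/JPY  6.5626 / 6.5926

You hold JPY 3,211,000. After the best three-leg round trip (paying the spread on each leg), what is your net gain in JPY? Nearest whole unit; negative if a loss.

Best loop JPY → MXN → CAD → JPY:
JPY 3,211,000 ÷ 6.5926 (buy MXN at ask) = MXN 487,061.25
MXN 487,061.25 × 0.064050 (sell MXN at bid) = CAD 31,196.27
CAD 31,196.27 ÷ 0.0094900 (buy JPY at ask) = JPY 3,287,279

Net profit: JPY 76,279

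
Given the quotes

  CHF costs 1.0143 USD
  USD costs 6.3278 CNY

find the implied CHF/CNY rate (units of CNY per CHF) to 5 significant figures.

CHF/CNY = 6.4183

1 CHF × 1.0143 = 1.0143 USD
1.0143 USD × 6.3278 = 6.41829 CNY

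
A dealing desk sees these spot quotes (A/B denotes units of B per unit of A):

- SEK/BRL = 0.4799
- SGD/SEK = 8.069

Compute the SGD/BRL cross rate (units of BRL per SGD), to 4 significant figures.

1 SGD × 8.069 = 8.069 SEK
8.069 SEK × 0.4799 = 3.87231 BRL

SGD/BRL = 3.872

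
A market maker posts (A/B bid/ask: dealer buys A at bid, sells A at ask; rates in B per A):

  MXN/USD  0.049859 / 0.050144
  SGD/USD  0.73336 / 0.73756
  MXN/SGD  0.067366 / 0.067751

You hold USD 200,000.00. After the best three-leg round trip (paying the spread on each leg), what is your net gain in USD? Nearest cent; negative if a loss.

Net result: USD -445.97 (no profitable arbitrage after spreads)

Best loop USD → SGD → MXN → USD:
USD 200,000.00 ÷ 0.73756 (buy SGD at ask) = SGD 271,164.38
SGD 271,164.38 ÷ 0.067751 (buy MXN at ask) = MXN 4,002,367.20
MXN 4,002,367.20 × 0.049859 (sell MXN at bid) = USD 199,554.03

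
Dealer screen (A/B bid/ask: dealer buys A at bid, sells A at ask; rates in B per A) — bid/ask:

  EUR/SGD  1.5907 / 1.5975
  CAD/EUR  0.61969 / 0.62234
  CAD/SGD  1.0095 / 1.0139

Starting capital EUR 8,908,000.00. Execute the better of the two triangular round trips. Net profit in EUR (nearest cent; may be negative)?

Net profit: EUR 137,195.32

Best loop EUR → CAD → SGD → EUR:
EUR 8,908,000.00 ÷ 0.62234 (buy CAD at ask) = CAD 14,313,719.19
CAD 14,313,719.19 × 1.0095 (sell CAD at bid) = SGD 14,449,699.52
SGD 14,449,699.52 ÷ 1.5975 (buy EUR at ask) = EUR 9,045,195.32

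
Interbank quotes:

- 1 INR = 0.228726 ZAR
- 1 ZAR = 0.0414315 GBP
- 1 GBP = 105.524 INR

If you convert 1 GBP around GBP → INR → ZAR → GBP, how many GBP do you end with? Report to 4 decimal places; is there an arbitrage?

1.0000 (no arbitrage)

Around GBP → INR → ZAR → GBP: 1 × 105.524 × 0.228726 × 0.0414315 = 0.999994
Product ≈ 1 (deviation 0.001%, within rounding noise).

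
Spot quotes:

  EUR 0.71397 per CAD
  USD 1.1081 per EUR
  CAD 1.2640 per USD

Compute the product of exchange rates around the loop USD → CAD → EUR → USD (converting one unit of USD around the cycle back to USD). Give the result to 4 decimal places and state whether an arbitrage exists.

1.0000 (no arbitrage)

Around USD → CAD → EUR → USD: 1 × 1.2640 × 0.71397 × 1.1081 = 1.000014
Product ≈ 1 (deviation 0.001%, within rounding noise).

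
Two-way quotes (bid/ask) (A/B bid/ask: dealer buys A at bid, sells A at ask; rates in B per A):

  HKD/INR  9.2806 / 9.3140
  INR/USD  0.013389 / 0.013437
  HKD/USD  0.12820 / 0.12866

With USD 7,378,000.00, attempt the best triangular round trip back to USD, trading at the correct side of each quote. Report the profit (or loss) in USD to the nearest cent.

Best loop USD → INR → HKD → USD:
USD 7,378,000.00 ÷ 0.013437 (buy INR at ask) = INR 549,080,896.03
INR 549,080,896.03 ÷ 9.3140 (buy HKD at ask) = HKD 58,952,211.30
HKD 58,952,211.30 × 0.12820 (sell HKD at bid) = USD 7,557,673.49

Net profit: USD 179,673.49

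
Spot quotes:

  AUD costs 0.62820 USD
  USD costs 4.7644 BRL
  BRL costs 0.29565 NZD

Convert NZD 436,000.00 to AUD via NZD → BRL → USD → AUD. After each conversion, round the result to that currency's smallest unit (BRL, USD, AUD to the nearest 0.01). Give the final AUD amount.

NZD 436,000.00 ÷ 0.29565 = BRL 1,474,716.73
BRL 1,474,716.73 ÷ 4.7644 = USD 309,528.32
USD 309,528.32 ÷ 0.62820 = AUD 492,722.57

AUD 492,722.57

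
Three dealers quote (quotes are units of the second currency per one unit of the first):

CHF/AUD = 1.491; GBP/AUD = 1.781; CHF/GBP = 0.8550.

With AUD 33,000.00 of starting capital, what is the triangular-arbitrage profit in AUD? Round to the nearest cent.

Profit: AUD 702.83

Profitable loop is AUD → CHF → GBP → AUD:
AUD 33,000.00 ÷ 1.491 = CHF 22,132.80
CHF 22,132.80 × 0.8550 = GBP 18,923.54
GBP 18,923.54 × 1.781 = AUD 33,702.83
Profit = AUD 33,702.83 − AUD 33,000.00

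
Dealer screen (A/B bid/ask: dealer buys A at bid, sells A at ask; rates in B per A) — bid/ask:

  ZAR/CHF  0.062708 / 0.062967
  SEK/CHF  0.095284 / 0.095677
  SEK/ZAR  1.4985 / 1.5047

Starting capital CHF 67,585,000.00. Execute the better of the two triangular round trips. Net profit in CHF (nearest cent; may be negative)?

Net profit: CHF 383,451.45

Best loop CHF → ZAR → SEK → CHF:
CHF 67,585,000.00 ÷ 0.062967 (buy ZAR at ask) = ZAR 1,073,340,003.49
ZAR 1,073,340,003.49 ÷ 1.5047 (buy SEK at ask) = SEK 713,324,917.59
SEK 713,324,917.59 × 0.095284 (sell SEK at bid) = CHF 67,968,451.45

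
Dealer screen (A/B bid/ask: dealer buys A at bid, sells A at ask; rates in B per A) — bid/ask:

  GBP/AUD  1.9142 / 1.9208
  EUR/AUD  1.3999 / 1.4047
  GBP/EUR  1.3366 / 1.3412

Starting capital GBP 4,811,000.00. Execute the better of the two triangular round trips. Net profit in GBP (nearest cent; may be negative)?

Best loop GBP → AUD → EUR → GBP:
GBP 4,811,000.00 × 1.9142 (sell GBP at bid) = AUD 9,209,216.20
AUD 9,209,216.20 ÷ 1.4047 (buy EUR at ask) = EUR 6,556,002.14
EUR 6,556,002.14 ÷ 1.3412 (buy GBP at ask) = GBP 4,888,161.45

Net profit: GBP 77,161.45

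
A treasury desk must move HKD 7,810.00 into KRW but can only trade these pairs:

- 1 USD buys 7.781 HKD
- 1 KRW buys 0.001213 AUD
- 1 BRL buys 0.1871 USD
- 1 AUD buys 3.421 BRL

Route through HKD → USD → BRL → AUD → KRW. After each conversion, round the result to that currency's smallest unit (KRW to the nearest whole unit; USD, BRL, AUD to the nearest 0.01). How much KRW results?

HKD 7,810.00 ÷ 7.781 = USD 1,003.73
USD 1,003.73 ÷ 0.1871 = BRL 5,364.67
BRL 5,364.67 ÷ 3.421 = AUD 1,568.16
AUD 1,568.16 ÷ 0.001213 = KRW 1,292,795

KRW 1,292,795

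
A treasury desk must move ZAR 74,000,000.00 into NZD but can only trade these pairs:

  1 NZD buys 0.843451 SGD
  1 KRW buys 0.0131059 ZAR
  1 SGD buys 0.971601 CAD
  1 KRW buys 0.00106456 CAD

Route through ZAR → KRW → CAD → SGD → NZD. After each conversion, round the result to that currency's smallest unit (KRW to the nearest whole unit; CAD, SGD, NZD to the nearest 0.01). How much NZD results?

ZAR 74,000,000.00 ÷ 0.0131059 = KRW 5,646,311,966
KRW 5,646,311,966 × 0.00106456 = CAD 6,010,837.87
CAD 6,010,837.87 ÷ 0.971601 = SGD 6,186,529.11
SGD 6,186,529.11 ÷ 0.843451 = NZD 7,334,781.88

NZD 7,334,781.88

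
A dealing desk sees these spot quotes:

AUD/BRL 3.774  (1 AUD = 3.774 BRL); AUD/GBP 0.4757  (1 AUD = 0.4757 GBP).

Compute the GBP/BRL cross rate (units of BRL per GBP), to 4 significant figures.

1 GBP ÷ 0.4757 = 2.10217 AUD
2.10217 AUD × 3.774 = 7.93357 BRL

GBP/BRL = 7.934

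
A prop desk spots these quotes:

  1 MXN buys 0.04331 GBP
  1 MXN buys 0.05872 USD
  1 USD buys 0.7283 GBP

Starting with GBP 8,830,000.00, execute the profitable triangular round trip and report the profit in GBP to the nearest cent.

Profit: GBP 112,367.84

Profitable loop is GBP → USD → MXN → GBP:
GBP 8,830,000.00 ÷ 0.7283 = USD 12,124,124.67
USD 12,124,124.67 ÷ 0.05872 = MXN 206,473,512.84
MXN 206,473,512.84 × 0.04331 = GBP 8,942,367.84
Profit = GBP 8,942,367.84 − GBP 8,830,000.00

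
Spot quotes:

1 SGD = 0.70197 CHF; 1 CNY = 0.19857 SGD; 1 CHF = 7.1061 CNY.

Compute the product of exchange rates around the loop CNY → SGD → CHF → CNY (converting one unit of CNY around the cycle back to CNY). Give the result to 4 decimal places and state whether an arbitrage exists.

0.9905 (arbitrage exists)

Around CNY → SGD → CHF → CNY: 1 × 0.19857 × 0.70197 × 7.1061 = 0.990521
Product < 1; profitable direction is CNY → CHF → SGD → CNY.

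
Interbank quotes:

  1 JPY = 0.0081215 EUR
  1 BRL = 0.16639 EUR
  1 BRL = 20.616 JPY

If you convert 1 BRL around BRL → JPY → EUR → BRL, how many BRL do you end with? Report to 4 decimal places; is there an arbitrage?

1.0063 (arbitrage exists)

Around BRL → JPY → EUR → BRL: 1 × 20.616 × 0.0081215 ÷ 0.16639 = 1.006267
Product > 1; profitable direction is BRL → JPY → EUR → BRL.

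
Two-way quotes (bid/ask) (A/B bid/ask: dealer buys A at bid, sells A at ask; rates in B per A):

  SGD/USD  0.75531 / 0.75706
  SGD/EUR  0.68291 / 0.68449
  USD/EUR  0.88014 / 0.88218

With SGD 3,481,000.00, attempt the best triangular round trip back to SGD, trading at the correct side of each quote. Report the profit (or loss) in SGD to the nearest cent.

Net profit: SGD 78,426.16

Best loop SGD → EUR → USD → SGD:
SGD 3,481,000.00 × 0.68291 (sell SGD at bid) = EUR 2,377,209.71
EUR 2,377,209.71 ÷ 0.88218 (buy USD at ask) = USD 2,694,699.17
USD 2,694,699.17 ÷ 0.75706 (buy SGD at ask) = SGD 3,559,426.16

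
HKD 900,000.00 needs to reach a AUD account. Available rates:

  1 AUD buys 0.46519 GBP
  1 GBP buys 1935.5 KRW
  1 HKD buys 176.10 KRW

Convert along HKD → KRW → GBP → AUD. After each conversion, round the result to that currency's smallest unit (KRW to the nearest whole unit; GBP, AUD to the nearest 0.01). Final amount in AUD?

HKD 900,000.00 × 176.10 = KRW 158,490,000
KRW 158,490,000 ÷ 1935.5 = GBP 81,885.82
GBP 81,885.82 ÷ 0.46519 = AUD 176,026.61

AUD 176,026.61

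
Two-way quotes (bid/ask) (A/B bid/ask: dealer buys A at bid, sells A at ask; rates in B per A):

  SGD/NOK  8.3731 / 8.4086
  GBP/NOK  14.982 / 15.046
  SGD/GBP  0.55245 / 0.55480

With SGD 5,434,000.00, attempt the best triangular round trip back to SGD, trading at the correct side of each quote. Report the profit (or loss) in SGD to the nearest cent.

Best loop SGD → NOK → GBP → SGD:
SGD 5,434,000.00 × 8.3731 (sell SGD at bid) = NOK 45,499,425.40
NOK 45,499,425.40 ÷ 15.046 (buy GBP at ask) = GBP 3,024,021.36
GBP 3,024,021.36 ÷ 0.55480 (buy SGD at ask) = SGD 5,450,651.34

Net profit: SGD 16,651.34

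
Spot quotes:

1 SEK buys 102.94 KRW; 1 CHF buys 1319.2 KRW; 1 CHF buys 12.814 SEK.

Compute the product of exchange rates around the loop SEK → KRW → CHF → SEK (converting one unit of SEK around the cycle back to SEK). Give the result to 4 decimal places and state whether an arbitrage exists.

Around SEK → KRW → CHF → SEK: 1 × 102.94 ÷ 1319.2 × 12.814 = 0.999904
Product ≈ 1 (deviation 0.010%, within rounding noise).

0.9999 (no arbitrage)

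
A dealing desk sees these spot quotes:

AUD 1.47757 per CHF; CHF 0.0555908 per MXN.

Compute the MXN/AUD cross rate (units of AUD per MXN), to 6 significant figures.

MXN/AUD = 0.0821393

1 MXN × 0.0555908 = 0.0555908 CHF
0.0555908 CHF × 1.47757 = 0.0821393 AUD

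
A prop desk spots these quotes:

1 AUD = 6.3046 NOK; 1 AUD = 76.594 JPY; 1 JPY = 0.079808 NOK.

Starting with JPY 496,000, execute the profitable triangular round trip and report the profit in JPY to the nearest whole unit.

Profitable loop is JPY → AUD → NOK → JPY:
JPY 496,000 ÷ 76.594 = AUD 6,475.70
AUD 6,475.70 × 6.3046 = NOK 40,826.72
NOK 40,826.72 ÷ 0.079808 = JPY 511,562
Profit = JPY 511,562 − JPY 496,000

Profit: JPY 15,562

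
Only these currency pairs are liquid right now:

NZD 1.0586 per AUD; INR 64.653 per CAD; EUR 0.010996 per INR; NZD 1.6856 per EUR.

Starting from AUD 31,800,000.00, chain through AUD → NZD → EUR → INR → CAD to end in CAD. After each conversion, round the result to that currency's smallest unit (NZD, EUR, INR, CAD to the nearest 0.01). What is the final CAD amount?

CAD 28,091,897.45

AUD 31,800,000.00 × 1.0586 = NZD 33,663,480.00
NZD 33,663,480.00 ÷ 1.6856 = EUR 19,971,215.00
EUR 19,971,215.00 ÷ 0.010996 = INR 1,816,225,445.62
INR 1,816,225,445.62 ÷ 64.653 = CAD 28,091,897.45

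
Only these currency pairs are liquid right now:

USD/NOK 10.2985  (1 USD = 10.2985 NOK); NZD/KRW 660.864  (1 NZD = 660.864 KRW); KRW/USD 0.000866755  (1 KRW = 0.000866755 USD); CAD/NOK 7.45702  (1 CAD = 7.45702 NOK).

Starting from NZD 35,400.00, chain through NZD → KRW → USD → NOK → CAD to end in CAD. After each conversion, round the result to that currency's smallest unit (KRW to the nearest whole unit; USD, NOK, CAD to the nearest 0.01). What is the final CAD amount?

NZD 35,400.00 × 660.864 = KRW 23,394,586
KRW 23,394,586 × 0.000866755 = USD 20,277.37
USD 20,277.37 × 10.2985 = NOK 208,826.49
NOK 208,826.49 ÷ 7.45702 = CAD 28,004.01

CAD 28,004.01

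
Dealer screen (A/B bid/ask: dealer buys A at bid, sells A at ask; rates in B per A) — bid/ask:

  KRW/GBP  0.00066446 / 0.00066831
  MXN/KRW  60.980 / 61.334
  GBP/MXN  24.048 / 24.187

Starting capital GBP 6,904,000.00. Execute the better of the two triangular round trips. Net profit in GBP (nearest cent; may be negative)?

Net profit: GBP 59,691.61

Best loop GBP → KRW → MXN → GBP:
GBP 6,904,000.00 ÷ 0.00066831 (buy KRW at ask) = KRW 10,330,535,231
KRW 10,330,535,231 ÷ 61.334 (buy MXN at ask) = MXN 168,430,808.86
MXN 168,430,808.86 ÷ 24.187 (buy GBP at ask) = GBP 6,963,691.61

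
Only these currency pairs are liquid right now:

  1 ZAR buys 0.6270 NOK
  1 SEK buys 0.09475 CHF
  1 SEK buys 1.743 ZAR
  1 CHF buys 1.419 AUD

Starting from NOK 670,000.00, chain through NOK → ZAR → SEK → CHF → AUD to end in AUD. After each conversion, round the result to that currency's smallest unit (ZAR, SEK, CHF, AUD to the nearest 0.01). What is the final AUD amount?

NOK 670,000.00 ÷ 0.6270 = ZAR 1,068,580.54
ZAR 1,068,580.54 ÷ 1.743 = SEK 613,069.73
SEK 613,069.73 × 0.09475 = CHF 58,088.36
CHF 58,088.36 × 1.419 = AUD 82,427.38

AUD 82,427.38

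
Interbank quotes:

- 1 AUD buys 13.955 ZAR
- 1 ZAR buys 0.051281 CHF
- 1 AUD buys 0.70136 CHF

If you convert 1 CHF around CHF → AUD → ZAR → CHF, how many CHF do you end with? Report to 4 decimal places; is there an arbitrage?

Around CHF → AUD → ZAR → CHF: 1 ÷ 0.70136 × 13.955 × 0.051281 = 1.020341
Product > 1; profitable direction is CHF → AUD → ZAR → CHF.

1.0203 (arbitrage exists)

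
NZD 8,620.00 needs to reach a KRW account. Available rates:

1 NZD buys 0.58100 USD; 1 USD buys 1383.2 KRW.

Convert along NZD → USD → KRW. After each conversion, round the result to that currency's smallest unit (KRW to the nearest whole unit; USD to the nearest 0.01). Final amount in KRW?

NZD 8,620.00 × 0.58100 = USD 5,008.22
USD 5,008.22 × 1383.2 = KRW 6,927,370

KRW 6,927,370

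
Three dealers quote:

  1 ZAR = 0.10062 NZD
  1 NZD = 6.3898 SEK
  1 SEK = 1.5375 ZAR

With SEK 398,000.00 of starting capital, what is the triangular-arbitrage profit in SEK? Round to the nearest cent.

Profit: SEK 4,620.95

Profitable loop is SEK → NZD → ZAR → SEK:
SEK 398,000.00 ÷ 6.3898 = NZD 62,286.77
NZD 62,286.77 ÷ 0.10062 = ZAR 619,029.71
ZAR 619,029.71 ÷ 1.5375 = SEK 402,620.95
Profit = SEK 402,620.95 − SEK 398,000.00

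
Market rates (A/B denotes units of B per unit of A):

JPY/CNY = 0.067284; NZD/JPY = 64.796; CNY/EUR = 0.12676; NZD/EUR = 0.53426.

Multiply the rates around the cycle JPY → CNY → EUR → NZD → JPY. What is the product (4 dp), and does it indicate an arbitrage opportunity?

1.0344 (arbitrage exists)

Around JPY → CNY → EUR → NZD → JPY: 1 × 0.067284 × 0.12676 ÷ 0.53426 × 64.796 = 1.034403
Product > 1; profitable direction is JPY → CNY → EUR → NZD → JPY.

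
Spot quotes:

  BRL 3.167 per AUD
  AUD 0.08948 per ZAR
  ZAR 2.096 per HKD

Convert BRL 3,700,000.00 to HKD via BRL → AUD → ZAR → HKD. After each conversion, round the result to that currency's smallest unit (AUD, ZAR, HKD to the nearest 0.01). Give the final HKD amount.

HKD 6,229,259.25

BRL 3,700,000.00 ÷ 3.167 = AUD 1,168,298.07
AUD 1,168,298.07 ÷ 0.08948 = ZAR 13,056,527.38
ZAR 13,056,527.38 ÷ 2.096 = HKD 6,229,259.25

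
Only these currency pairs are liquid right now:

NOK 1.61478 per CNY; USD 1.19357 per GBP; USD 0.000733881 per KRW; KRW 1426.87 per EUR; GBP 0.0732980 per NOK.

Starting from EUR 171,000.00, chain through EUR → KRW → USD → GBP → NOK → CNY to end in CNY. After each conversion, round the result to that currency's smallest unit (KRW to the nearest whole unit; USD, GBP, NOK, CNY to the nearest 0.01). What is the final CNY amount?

CNY 1,267,514.08

EUR 171,000.00 × 1426.87 = KRW 243,994,770
KRW 243,994,770 × 0.000733881 = USD 179,063.13
USD 179,063.13 ÷ 1.19357 = GBP 150,023.15
GBP 150,023.15 ÷ 0.0732980 = NOK 2,046,756.39
NOK 2,046,756.39 ÷ 1.61478 = CNY 1,267,514.08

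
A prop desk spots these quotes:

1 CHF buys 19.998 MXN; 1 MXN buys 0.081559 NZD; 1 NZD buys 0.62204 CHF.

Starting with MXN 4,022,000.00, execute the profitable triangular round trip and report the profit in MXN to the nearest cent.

Profitable loop is MXN → NZD → CHF → MXN:
MXN 4,022,000.00 × 0.081559 = NZD 328,030.30
NZD 328,030.30 × 0.62204 = CHF 204,047.97
CHF 204,047.97 × 19.998 = MXN 4,080,551.24
Profit = MXN 4,080,551.24 − MXN 4,022,000.00

Profit: MXN 58,551.24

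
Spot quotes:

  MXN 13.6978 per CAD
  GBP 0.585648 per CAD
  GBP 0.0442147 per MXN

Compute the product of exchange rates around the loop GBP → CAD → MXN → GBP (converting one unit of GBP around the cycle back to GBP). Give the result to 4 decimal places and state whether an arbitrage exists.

1.0341 (arbitrage exists)

Around GBP → CAD → MXN → GBP: 1 ÷ 0.585648 × 13.6978 × 0.0442147 = 1.034144
Product > 1; profitable direction is GBP → CAD → MXN → GBP.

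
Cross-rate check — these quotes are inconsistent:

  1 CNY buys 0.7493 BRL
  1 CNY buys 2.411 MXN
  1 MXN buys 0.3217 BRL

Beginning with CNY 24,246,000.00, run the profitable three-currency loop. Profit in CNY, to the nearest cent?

Profit: CNY 851,625.78

Profitable loop is CNY → MXN → BRL → CNY:
CNY 24,246,000.00 × 2.411 = MXN 58,457,106.00
MXN 58,457,106.00 × 0.3217 = BRL 18,805,651.00
BRL 18,805,651.00 ÷ 0.7493 = CNY 25,097,625.78
Profit = CNY 25,097,625.78 − CNY 24,246,000.00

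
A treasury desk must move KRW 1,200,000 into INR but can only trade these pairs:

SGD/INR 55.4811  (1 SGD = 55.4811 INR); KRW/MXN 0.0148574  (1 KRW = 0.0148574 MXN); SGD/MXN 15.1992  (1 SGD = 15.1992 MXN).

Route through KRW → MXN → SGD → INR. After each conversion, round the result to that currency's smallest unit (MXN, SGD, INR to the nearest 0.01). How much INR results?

KRW 1,200,000 × 0.0148574 = MXN 17,828.88
MXN 17,828.88 ÷ 15.1992 = SGD 1,173.01
SGD 1,173.01 × 55.4811 = INR 65,079.89

INR 65,079.89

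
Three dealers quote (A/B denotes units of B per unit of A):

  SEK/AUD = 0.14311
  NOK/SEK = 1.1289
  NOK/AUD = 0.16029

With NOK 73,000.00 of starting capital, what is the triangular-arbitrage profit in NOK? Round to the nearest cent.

Profitable loop is NOK → SEK → AUD → NOK:
NOK 73,000.00 × 1.1289 = SEK 82,409.70
SEK 82,409.70 × 0.14311 = AUD 11,793.65
AUD 11,793.65 ÷ 0.16029 = NOK 73,576.97
Profit = NOK 73,576.97 − NOK 73,000.00

Profit: NOK 576.97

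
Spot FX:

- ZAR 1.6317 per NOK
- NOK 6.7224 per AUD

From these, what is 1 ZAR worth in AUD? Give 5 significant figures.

1 ZAR ÷ 1.6317 = 0.612858 NOK
0.612858 NOK ÷ 6.7224 = 0.0911665 AUD

ZAR/AUD = 0.091167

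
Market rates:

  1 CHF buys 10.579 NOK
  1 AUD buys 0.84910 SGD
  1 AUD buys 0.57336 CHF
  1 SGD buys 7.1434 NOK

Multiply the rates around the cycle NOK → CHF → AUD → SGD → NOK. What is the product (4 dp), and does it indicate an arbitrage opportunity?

Around NOK → CHF → AUD → SGD → NOK: 1 ÷ 10.579 ÷ 0.57336 × 0.84910 × 7.1434 = 0.999981
Product ≈ 1 (deviation 0.002%, within rounding noise).

1.0000 (no arbitrage)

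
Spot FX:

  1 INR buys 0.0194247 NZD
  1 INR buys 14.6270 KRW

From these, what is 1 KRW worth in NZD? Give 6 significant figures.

1 KRW ÷ 14.6270 = 0.0683667 INR
0.0683667 INR × 0.0194247 = 0.001328 NZD

KRW/NZD = 0.00132800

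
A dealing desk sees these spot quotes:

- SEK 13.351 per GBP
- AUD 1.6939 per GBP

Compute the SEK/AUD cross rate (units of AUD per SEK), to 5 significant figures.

SEK/AUD = 0.12687

1 SEK ÷ 13.351 = 0.0749008 GBP
0.0749008 GBP × 1.6939 = 0.126874 AUD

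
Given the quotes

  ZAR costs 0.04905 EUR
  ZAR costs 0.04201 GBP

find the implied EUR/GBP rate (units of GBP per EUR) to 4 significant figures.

EUR/GBP = 0.8565

1 EUR ÷ 0.04905 = 20.3874 ZAR
20.3874 ZAR × 0.04201 = 0.856473 GBP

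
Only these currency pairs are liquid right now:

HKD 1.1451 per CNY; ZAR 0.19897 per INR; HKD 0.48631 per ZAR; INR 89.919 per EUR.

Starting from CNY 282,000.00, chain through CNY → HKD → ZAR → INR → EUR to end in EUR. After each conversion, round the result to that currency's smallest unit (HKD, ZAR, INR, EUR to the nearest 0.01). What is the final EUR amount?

EUR 37,114.21

CNY 282,000.00 × 1.1451 = HKD 322,918.20
HKD 322,918.20 ÷ 0.48631 = ZAR 664,017.19
ZAR 664,017.19 ÷ 0.19897 = INR 3,337,272.91
INR 3,337,272.91 ÷ 89.919 = EUR 37,114.21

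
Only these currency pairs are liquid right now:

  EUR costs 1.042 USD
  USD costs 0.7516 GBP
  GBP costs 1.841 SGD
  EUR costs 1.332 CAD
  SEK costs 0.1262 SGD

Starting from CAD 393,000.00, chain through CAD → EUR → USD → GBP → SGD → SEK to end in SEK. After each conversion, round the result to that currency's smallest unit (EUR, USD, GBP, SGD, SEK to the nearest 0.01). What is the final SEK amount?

CAD 393,000.00 ÷ 1.332 = EUR 295,045.05
EUR 295,045.05 × 1.042 = USD 307,436.94
USD 307,436.94 × 0.7516 = GBP 231,069.60
GBP 231,069.60 × 1.841 = SGD 425,399.13
SGD 425,399.13 ÷ 0.1262 = SEK 3,370,833.04

SEK 3,370,833.04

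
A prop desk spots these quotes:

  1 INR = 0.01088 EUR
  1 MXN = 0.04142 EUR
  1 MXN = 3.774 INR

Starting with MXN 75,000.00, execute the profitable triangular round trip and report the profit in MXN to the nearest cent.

Profit: MXN 655.51

Profitable loop is MXN → EUR → INR → MXN:
MXN 75,000.00 × 0.04142 = EUR 3,106.50
EUR 3,106.50 ÷ 0.01088 = INR 285,523.90
INR 285,523.90 ÷ 3.774 = MXN 75,655.51
Profit = MXN 75,655.51 − MXN 75,000.00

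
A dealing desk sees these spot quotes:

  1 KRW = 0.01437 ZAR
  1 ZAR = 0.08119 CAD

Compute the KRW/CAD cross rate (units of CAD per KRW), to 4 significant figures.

1 KRW × 0.01437 = 0.01437 ZAR
0.01437 ZAR × 0.08119 = 0.0011667 CAD

KRW/CAD = 0.001167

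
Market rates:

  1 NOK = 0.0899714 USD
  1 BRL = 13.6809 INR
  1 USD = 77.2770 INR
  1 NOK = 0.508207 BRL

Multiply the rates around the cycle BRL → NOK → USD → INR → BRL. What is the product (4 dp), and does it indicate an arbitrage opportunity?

1.0000 (no arbitrage)

Around BRL → NOK → USD → INR → BRL: 1 ÷ 0.508207 × 0.0899714 × 77.2770 ÷ 13.6809 = 0.999999
Product ≈ 1 (deviation 0.000%, within rounding noise).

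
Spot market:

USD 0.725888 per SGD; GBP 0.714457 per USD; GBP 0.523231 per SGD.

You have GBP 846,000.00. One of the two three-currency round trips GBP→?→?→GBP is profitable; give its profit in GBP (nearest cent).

Profitable loop is GBP → USD → SGD → GBP:
GBP 846,000.00 ÷ 0.714457 = USD 1,184,116.05
USD 1,184,116.05 ÷ 0.725888 = SGD 1,631,265.50
SGD 1,631,265.50 × 0.523231 = GBP 853,528.68
Profit = GBP 853,528.68 − GBP 846,000.00

Profit: GBP 7,528.68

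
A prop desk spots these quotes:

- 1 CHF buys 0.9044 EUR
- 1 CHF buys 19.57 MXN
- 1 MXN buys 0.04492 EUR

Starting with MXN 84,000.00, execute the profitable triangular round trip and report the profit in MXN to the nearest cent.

Profit: MXN 2,419.01

Profitable loop is MXN → CHF → EUR → MXN:
MXN 84,000.00 ÷ 19.57 = CHF 4,292.28
CHF 4,292.28 × 0.9044 = EUR 3,881.94
EUR 3,881.94 ÷ 0.04492 = MXN 86,419.01
Profit = MXN 86,419.01 − MXN 84,000.00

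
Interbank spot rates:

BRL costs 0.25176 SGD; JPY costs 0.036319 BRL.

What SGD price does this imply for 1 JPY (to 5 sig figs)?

JPY/SGD = 0.0091437

1 JPY × 0.036319 = 0.036319 BRL
0.036319 BRL × 0.25176 = 0.00914367 SGD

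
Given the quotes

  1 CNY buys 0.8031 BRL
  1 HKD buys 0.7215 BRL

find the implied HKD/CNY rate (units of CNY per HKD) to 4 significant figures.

1 HKD × 0.7215 = 0.7215 BRL
0.7215 BRL ÷ 0.8031 = 0.898394 CNY

HKD/CNY = 0.8984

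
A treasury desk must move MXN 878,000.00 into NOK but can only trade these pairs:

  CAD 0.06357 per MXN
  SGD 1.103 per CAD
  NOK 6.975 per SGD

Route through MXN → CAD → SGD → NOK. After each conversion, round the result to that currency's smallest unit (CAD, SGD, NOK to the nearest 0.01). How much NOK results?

MXN 878,000.00 × 0.06357 = CAD 55,814.46
CAD 55,814.46 × 1.103 = SGD 61,563.35
SGD 61,563.35 × 6.975 = NOK 429,404.37

NOK 429,404.37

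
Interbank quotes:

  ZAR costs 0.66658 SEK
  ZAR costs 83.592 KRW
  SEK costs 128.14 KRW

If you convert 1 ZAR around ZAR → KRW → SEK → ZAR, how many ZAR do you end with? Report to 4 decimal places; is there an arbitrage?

Around ZAR → KRW → SEK → ZAR: 1 × 83.592 ÷ 128.14 ÷ 0.66658 = 0.978651
Product < 1; profitable direction is ZAR → SEK → KRW → ZAR.

0.9787 (arbitrage exists)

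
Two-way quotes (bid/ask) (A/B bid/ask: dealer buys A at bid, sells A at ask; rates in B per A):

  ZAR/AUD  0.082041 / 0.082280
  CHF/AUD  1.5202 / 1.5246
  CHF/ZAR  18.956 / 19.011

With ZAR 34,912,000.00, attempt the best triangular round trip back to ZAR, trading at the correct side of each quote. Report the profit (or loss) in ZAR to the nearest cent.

Net profit: ZAR 700,007.72

Best loop ZAR → AUD → CHF → ZAR:
ZAR 34,912,000.00 × 0.082041 (sell ZAR at bid) = AUD 2,864,215.39
AUD 2,864,215.39 ÷ 1.5246 (buy CHF at ask) = CHF 1,878,666.79
CHF 1,878,666.79 × 18.956 (sell CHF at bid) = ZAR 35,612,007.72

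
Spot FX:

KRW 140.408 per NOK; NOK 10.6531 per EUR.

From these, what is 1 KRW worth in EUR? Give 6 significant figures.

1 KRW ÷ 140.408 = 0.0071221 NOK
0.0071221 NOK ÷ 10.6531 = 0.000668547 EUR

KRW/EUR = 0.000668547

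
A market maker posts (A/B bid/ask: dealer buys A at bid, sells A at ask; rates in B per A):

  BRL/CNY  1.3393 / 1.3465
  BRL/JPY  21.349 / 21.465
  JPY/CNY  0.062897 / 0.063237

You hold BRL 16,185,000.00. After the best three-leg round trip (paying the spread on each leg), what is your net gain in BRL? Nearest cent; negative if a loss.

Best loop BRL → JPY → CNY → BRL:
BRL 16,185,000.00 × 21.349 (sell BRL at bid) = JPY 345,533,565
JPY 345,533,565 × 0.062897 (sell JPY at bid) = CNY 21,733,024.64
CNY 21,733,024.64 ÷ 1.3465 (buy BRL at ask) = BRL 16,140,382.20

Net result: BRL -44,617.80 (no profitable arbitrage after spreads)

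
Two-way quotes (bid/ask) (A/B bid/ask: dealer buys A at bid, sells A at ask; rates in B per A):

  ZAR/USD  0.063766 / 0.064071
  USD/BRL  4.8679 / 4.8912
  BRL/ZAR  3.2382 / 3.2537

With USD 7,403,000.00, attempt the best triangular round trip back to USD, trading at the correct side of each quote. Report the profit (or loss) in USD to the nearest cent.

Net profit: USD 38,187.38

Best loop USD → BRL → ZAR → USD:
USD 7,403,000.00 × 4.8679 (sell USD at bid) = BRL 36,037,063.70
BRL 36,037,063.70 × 3.2382 (sell BRL at bid) = ZAR 116,695,219.67
ZAR 116,695,219.67 × 0.063766 (sell ZAR at bid) = USD 7,441,187.38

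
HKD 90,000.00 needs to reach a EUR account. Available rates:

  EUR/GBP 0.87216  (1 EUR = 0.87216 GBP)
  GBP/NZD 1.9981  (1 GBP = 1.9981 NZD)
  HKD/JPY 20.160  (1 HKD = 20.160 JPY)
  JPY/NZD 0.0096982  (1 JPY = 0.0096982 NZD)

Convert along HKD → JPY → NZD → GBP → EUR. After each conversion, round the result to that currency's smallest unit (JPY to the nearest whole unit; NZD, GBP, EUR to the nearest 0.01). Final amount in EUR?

HKD 90,000.00 × 20.160 = JPY 1,814,400
JPY 1,814,400 × 0.0096982 = NZD 17,596.41
NZD 17,596.41 ÷ 1.9981 = GBP 8,806.57
GBP 8,806.57 ÷ 0.87216 = EUR 10,097.42

EUR 10,097.42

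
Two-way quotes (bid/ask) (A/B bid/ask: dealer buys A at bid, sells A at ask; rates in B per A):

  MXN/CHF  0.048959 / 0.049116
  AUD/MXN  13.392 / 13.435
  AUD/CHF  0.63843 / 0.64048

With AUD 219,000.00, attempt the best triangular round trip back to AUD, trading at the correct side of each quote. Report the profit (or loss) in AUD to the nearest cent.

Best loop AUD → MXN → CHF → AUD:
AUD 219,000.00 × 13.392 (sell AUD at bid) = MXN 2,932,848.00
MXN 2,932,848.00 × 0.048959 (sell MXN at bid) = CHF 143,589.31
CHF 143,589.31 ÷ 0.64048 (buy AUD at ask) = AUD 224,190.15

Net profit: AUD 5,190.15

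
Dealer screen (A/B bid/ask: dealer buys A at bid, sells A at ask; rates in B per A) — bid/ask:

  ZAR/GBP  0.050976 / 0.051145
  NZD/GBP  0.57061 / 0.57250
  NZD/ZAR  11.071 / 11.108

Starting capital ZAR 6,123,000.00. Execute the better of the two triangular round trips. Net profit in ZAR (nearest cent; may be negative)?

Net profit: ZAR 26,850.86

Best loop ZAR → NZD → GBP → ZAR:
ZAR 6,123,000.00 ÷ 11.108 (buy NZD at ask) = NZD 551,224.34
NZD 551,224.34 × 0.57061 (sell NZD at bid) = GBP 314,534.12
GBP 314,534.12 ÷ 0.051145 (buy ZAR at ask) = ZAR 6,149,850.86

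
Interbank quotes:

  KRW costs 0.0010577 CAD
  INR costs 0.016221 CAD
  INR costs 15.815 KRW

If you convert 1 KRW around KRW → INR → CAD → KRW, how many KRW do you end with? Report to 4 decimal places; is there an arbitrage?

0.9697 (arbitrage exists)

Around KRW → INR → CAD → KRW: 1 ÷ 15.815 × 0.016221 ÷ 0.0010577 = 0.969719
Product < 1; profitable direction is KRW → CAD → INR → KRW.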